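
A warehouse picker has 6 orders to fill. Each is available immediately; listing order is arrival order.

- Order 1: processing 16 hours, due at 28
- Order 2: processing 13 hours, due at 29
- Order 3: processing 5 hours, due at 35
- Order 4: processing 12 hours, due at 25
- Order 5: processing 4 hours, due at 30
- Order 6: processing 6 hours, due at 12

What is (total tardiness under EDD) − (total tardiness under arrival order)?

EDD (increasing due date): Order 6 Order 4 Order 1 Order 2 Order 5 Order 3.
Order 6: 0→6, due 12, tardiness 0
Order 4: 6→18, due 25, tardiness 0
Order 1: 18→34, due 28, tardiness 6
Order 2: 34→47, due 29, tardiness 18
Order 5: 47→51, due 30, tardiness 21
Order 3: 51→56, due 35, tardiness 21
Sum = 0+0+6+18+21+21 = 66.
FIFO (arrival order): Order 1 Order 2 Order 3 Order 4 Order 5 Order 6.
Order 1: 0→16, due 28, tardiness 0
Order 2: 16→29, due 29, tardiness 0
Order 3: 29→34, due 35, tardiness 0
Order 4: 34→46, due 25, tardiness 21
Order 5: 46→50, due 30, tardiness 20
Order 6: 50→56, due 12, tardiness 44
Sum = 0+0+0+21+20+44 = 85.
Difference = 66 − 85 = -19.

-19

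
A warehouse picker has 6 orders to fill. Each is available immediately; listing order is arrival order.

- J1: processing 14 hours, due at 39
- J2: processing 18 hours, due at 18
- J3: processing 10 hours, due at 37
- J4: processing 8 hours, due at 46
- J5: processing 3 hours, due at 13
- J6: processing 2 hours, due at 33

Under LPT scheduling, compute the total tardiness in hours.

71

LPT (decreasing processing time): J2 J1 J3 J4 J5 J6.
J2: 0→18, due 18, tardiness 0
J1: 18→32, due 39, tardiness 0
J3: 32→42, due 37, tardiness 5
J4: 42→50, due 46, tardiness 4
J5: 50→53, due 13, tardiness 40
J6: 53→55, due 33, tardiness 22
Sum = 0+0+5+4+40+22 = 71.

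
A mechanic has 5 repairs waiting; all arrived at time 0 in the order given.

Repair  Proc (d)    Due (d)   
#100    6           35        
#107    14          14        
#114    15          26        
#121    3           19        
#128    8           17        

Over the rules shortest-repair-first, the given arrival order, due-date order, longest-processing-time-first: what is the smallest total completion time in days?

106

SPT (increasing processing time): #121 #100 #128 #107 #114.
#121: 0→3
#100: 3→9
#128: 9→17
#107: 17→31
#114: 31→46
Sum = 3+9+17+31+46 = 106.
FIFO (arrival order): #100 #107 #114 #121 #128.
#100: 0→6
#107: 6→20
#114: 20→35
#121: 35→38
#128: 38→46
Sum = 6+20+35+38+46 = 145.
EDD (increasing due date): #107 #128 #121 #114 #100.
#107: 0→14
#128: 14→22
#121: 22→25
#114: 25→40
#100: 40→46
Sum = 14+22+25+40+46 = 147.
LPT (decreasing processing time): #114 #107 #128 #100 #121.
#114: 0→15
#107: 15→29
#128: 29→37
#100: 37→43
#121: 43→46
Sum = 15+29+37+43+46 = 170.
SPT 106, FIFO 145, EDD 147, LPT 170 → minimum 106.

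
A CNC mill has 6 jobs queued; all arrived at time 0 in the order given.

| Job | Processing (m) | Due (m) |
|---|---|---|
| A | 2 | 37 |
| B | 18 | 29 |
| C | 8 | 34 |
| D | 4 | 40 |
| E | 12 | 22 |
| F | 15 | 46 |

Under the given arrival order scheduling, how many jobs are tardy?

2

FIFO (arrival order): A B C D E F.
A: 0→2, due 37, tardiness 0
B: 2→20, due 29, tardiness 0
C: 20→28, due 34, tardiness 0
D: 28→32, due 40, tardiness 0
E: 32→44, due 22, tardiness 22
F: 44→59, due 46, tardiness 13
Late jobs: 2.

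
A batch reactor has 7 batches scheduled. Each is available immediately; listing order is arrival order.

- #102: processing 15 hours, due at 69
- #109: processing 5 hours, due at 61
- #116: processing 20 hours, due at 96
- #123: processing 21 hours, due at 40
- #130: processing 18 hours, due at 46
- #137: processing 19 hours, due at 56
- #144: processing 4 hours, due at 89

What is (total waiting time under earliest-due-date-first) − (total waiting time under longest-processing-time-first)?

EDD (increasing due date): #123 #130 #137 #109 #102 #144 #116.
#123: waits 0, runs 0→21
#130: waits 21, runs 21→39
#137: waits 39, runs 39→58
#109: waits 58, runs 58→63
#102: waits 63, runs 63→78
#144: waits 78, runs 78→82
#116: waits 82, runs 82→102
Sum = 0+21+39+58+63+78+82 = 341.
LPT (decreasing processing time): #123 #116 #137 #130 #102 #109 #144.
#123: waits 0, runs 0→21
#116: waits 21, runs 21→41
#137: waits 41, runs 41→60
#130: waits 60, runs 60→78
#102: waits 78, runs 78→93
#109: waits 93, runs 93→98
#144: waits 98, runs 98→102
Sum = 0+21+41+60+78+93+98 = 391.
Difference = 341 − 391 = -50.

-50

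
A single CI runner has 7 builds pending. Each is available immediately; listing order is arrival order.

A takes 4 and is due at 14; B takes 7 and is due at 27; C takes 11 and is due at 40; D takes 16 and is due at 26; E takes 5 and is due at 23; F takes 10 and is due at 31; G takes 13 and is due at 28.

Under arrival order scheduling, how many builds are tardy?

4

FIFO (arrival order): A B C D E F G.
A: 0→4, due 14, tardiness 0
B: 4→11, due 27, tardiness 0
C: 11→22, due 40, tardiness 0
D: 22→38, due 26, tardiness 12
E: 38→43, due 23, tardiness 20
F: 43→53, due 31, tardiness 22
G: 53→66, due 28, tardiness 38
Late builds: 4.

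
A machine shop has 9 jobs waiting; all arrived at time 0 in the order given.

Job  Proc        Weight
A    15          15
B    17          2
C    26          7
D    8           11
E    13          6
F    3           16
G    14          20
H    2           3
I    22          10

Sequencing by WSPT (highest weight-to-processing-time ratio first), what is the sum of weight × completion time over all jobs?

3431

WSPT (decreasing weight/processing-time ratio): F H G D A E I C B.
F: finishes 3, weight 16, w·C = 48
H: finishes 5, weight 3, w·C = 15
G: finishes 19, weight 20, w·C = 380
D: finishes 27, weight 11, w·C = 297
A: finishes 42, weight 15, w·C = 630
E: finishes 55, weight 6, w·C = 330
I: finishes 77, weight 10, w·C = 770
C: finishes 103, weight 7, w·C = 721
B: finishes 120, weight 2, w·C = 240
Sum = 48+15+380+297+630+330+770+721+240 = 3431.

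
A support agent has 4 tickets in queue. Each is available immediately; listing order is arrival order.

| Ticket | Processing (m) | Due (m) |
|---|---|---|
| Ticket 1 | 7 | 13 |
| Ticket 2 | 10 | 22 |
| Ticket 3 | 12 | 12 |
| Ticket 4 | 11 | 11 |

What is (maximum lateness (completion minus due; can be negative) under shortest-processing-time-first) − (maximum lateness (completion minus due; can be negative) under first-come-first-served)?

SPT (increasing processing time): Ticket 1 Ticket 2 Ticket 4 Ticket 3.
Ticket 1: 0→7, due 13, lateness -6
Ticket 2: 7→17, due 22, lateness -5
Ticket 4: 17→28, due 11, lateness 17
Ticket 3: 28→40, due 12, lateness 28
Maximum = 28.
FIFO (arrival order): Ticket 1 Ticket 2 Ticket 3 Ticket 4.
Ticket 1: 0→7, due 13, lateness -6
Ticket 2: 7→17, due 22, lateness -5
Ticket 3: 17→29, due 12, lateness 17
Ticket 4: 29→40, due 11, lateness 29
Maximum = 29.
Difference = 28 − 29 = -1.

-1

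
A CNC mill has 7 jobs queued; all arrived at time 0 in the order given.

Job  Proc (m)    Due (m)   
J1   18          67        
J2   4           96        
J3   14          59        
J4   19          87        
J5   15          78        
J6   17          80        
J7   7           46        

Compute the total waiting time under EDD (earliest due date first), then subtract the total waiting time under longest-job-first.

-70

EDD (increasing due date): J7 J3 J1 J5 J6 J4 J2.
J7: waits 0, runs 0→7
J3: waits 7, runs 7→21
J1: waits 21, runs 21→39
J5: waits 39, runs 39→54
J6: waits 54, runs 54→71
J4: waits 71, runs 71→90
J2: waits 90, runs 90→94
Sum = 0+7+21+39+54+71+90 = 282.
LPT (decreasing processing time): J4 J1 J6 J5 J3 J7 J2.
J4: waits 0, runs 0→19
J1: waits 19, runs 19→37
J6: waits 37, runs 37→54
J5: waits 54, runs 54→69
J3: waits 69, runs 69→83
J7: waits 83, runs 83→90
J2: waits 90, runs 90→94
Sum = 0+19+37+54+69+83+90 = 352.
Difference = 282 − 352 = -70.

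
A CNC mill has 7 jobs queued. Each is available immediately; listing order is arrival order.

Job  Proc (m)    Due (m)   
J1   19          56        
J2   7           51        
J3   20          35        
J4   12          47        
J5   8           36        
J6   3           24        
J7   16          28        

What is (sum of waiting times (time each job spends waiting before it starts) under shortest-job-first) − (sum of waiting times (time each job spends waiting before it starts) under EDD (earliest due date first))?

SPT (increasing processing time): J6 J2 J5 J4 J7 J1 J3.
J6: waits 0, runs 0→3
J2: waits 3, runs 3→10
J5: waits 10, runs 10→18
J4: waits 18, runs 18→30
J7: waits 30, runs 30→46
J1: waits 46, runs 46→65
J3: waits 65, runs 65→85
Sum = 0+3+10+18+30+46+65 = 172.
EDD (increasing due date): J6 J7 J3 J5 J4 J2 J1.
J6: waits 0, runs 0→3
J7: waits 3, runs 3→19
J3: waits 19, runs 19→39
J5: waits 39, runs 39→47
J4: waits 47, runs 47→59
J2: waits 59, runs 59→66
J1: waits 66, runs 66→85
Sum = 0+3+19+39+47+59+66 = 233.
Difference = 172 − 233 = -61.

-61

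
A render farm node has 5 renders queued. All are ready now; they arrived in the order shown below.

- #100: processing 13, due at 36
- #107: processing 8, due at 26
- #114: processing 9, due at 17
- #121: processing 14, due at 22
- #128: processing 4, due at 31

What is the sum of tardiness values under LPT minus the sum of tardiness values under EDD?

32

LPT (decreasing processing time): #121 #100 #114 #107 #128.
#121: 0→14, due 22, tardiness 0
#100: 14→27, due 36, tardiness 0
#114: 27→36, due 17, tardiness 19
#107: 36→44, due 26, tardiness 18
#128: 44→48, due 31, tardiness 17
Sum = 0+0+19+18+17 = 54.
EDD (increasing due date): #114 #121 #107 #128 #100.
#114: 0→9, due 17, tardiness 0
#121: 9→23, due 22, tardiness 1
#107: 23→31, due 26, tardiness 5
#128: 31→35, due 31, tardiness 4
#100: 35→48, due 36, tardiness 12
Sum = 0+1+5+4+12 = 22.
Difference = 54 − 22 = 32.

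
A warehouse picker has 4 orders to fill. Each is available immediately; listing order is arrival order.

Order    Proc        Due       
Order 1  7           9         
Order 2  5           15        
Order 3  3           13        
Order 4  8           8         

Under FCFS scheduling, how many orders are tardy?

2

FIFO (arrival order): Order 1 Order 2 Order 3 Order 4.
Order 1: 0→7, due 9, tardiness 0
Order 2: 7→12, due 15, tardiness 0
Order 3: 12→15, due 13, tardiness 2
Order 4: 15→23, due 8, tardiness 15
Late orders: 2.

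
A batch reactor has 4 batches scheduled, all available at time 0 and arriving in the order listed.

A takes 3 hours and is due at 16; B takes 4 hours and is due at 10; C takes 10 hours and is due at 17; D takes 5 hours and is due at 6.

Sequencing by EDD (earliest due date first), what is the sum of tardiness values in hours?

EDD (increasing due date): D B A C.
D: 0→5, due 6, tardiness 0
B: 5→9, due 10, tardiness 0
A: 9→12, due 16, tardiness 0
C: 12→22, due 17, tardiness 5
Sum = 0+0+0+5 = 5.

5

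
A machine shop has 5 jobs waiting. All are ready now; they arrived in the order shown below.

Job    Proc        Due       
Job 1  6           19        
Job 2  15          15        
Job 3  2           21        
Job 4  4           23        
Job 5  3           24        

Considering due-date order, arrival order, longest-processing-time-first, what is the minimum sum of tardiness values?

EDD (increasing due date): Job 2 Job 1 Job 3 Job 4 Job 5.
Job 2: 0→15, due 15, tardiness 0
Job 1: 15→21, due 19, tardiness 2
Job 3: 21→23, due 21, tardiness 2
Job 4: 23→27, due 23, tardiness 4
Job 5: 27→30, due 24, tardiness 6
Sum = 0+2+2+4+6 = 14.
FIFO (arrival order): Job 1 Job 2 Job 3 Job 4 Job 5.
Job 1: 0→6, due 19, tardiness 0
Job 2: 6→21, due 15, tardiness 6
Job 3: 21→23, due 21, tardiness 2
Job 4: 23→27, due 23, tardiness 4
Job 5: 27→30, due 24, tardiness 6
Sum = 0+6+2+4+6 = 18.
LPT (decreasing processing time): Job 2 Job 1 Job 4 Job 5 Job 3.
Job 2: 0→15, due 15, tardiness 0
Job 1: 15→21, due 19, tardiness 2
Job 4: 21→25, due 23, tardiness 2
Job 5: 25→28, due 24, tardiness 4
Job 3: 28→30, due 21, tardiness 9
Sum = 0+2+2+4+9 = 17.
EDD 14, FIFO 18, LPT 17 → minimum 14.

14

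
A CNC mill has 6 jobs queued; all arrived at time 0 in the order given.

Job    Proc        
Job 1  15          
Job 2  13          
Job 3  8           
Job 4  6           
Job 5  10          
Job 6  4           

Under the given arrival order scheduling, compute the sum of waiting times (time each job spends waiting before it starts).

FIFO (arrival order): Job 1 Job 2 Job 3 Job 4 Job 5 Job 6.
Job 1: waits 0, runs 0→15
Job 2: waits 15, runs 15→28
Job 3: waits 28, runs 28→36
Job 4: waits 36, runs 36→42
Job 5: waits 42, runs 42→52
Job 6: waits 52, runs 52→56
Sum = 0+15+28+36+42+52 = 173.

173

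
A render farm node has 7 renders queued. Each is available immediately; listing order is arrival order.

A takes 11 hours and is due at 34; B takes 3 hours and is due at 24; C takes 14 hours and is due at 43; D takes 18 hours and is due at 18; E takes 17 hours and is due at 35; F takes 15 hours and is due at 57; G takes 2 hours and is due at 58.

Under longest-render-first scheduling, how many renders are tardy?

LPT (decreasing processing time): D E F C A B G.
D: 0→18, due 18, tardiness 0
E: 18→35, due 35, tardiness 0
F: 35→50, due 57, tardiness 0
C: 50→64, due 43, tardiness 21
A: 64→75, due 34, tardiness 41
B: 75→78, due 24, tardiness 54
G: 78→80, due 58, tardiness 22
Late renders: 4.

4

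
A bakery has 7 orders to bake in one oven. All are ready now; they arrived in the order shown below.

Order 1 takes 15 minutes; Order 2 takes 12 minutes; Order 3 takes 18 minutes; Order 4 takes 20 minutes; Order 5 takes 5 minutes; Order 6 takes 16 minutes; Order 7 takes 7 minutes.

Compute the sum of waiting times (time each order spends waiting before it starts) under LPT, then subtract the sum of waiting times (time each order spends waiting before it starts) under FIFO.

LPT (decreasing processing time): Order 4 Order 3 Order 6 Order 1 Order 2 Order 7 Order 5.
Order 4: waits 0, runs 0→20
Order 3: waits 20, runs 20→38
Order 6: waits 38, runs 38→54
Order 1: waits 54, runs 54→69
Order 2: waits 69, runs 69→81
Order 7: waits 81, runs 81→88
Order 5: waits 88, runs 88→93
Sum = 0+20+38+54+69+81+88 = 350.
FIFO (arrival order): Order 1 Order 2 Order 3 Order 4 Order 5 Order 6 Order 7.
Order 1: waits 0, runs 0→15
Order 2: waits 15, runs 15→27
Order 3: waits 27, runs 27→45
Order 4: waits 45, runs 45→65
Order 5: waits 65, runs 65→70
Order 6: waits 70, runs 70→86
Order 7: waits 86, runs 86→93
Sum = 0+15+27+45+65+70+86 = 308.
Difference = 350 − 308 = 42.

42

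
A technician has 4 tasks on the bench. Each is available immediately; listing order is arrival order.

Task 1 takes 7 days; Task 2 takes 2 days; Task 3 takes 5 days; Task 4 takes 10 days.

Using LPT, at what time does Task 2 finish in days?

LPT (decreasing processing time): Task 4 Task 1 Task 3 Task 2.
Task 4: 0→10
Task 1: 10→17
Task 3: 17→22
Task 2: 22→24

24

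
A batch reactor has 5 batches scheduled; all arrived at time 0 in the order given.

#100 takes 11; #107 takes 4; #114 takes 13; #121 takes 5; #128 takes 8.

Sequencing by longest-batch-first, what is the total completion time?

147

LPT (decreasing processing time): #114 #100 #128 #121 #107.
#114: 0→13
#100: 13→24
#128: 24→32
#121: 32→37
#107: 37→41
Sum = 13+24+32+37+41 = 147.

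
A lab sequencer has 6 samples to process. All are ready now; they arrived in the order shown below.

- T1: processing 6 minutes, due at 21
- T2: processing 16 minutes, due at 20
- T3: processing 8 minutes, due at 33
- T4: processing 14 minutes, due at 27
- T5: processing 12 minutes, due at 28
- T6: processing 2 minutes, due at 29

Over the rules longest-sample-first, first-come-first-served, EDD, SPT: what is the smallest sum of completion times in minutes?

154

LPT (decreasing processing time): T2 T4 T5 T3 T1 T6.
T2: 0→16
T4: 16→30
T5: 30→42
T3: 42→50
T1: 50→56
T6: 56→58
Sum = 16+30+42+50+56+58 = 252.
FIFO (arrival order): T1 T2 T3 T4 T5 T6.
T1: 0→6
T2: 6→22
T3: 22→30
T4: 30→44
T5: 44→56
T6: 56→58
Sum = 6+22+30+44+56+58 = 216.
EDD (increasing due date): T2 T1 T4 T5 T6 T3.
T2: 0→16
T1: 16→22
T4: 22→36
T5: 36→48
T6: 48→50
T3: 50→58
Sum = 16+22+36+48+50+58 = 230.
SPT (increasing processing time): T6 T1 T3 T5 T4 T2.
T6: 0→2
T1: 2→8
T3: 8→16
T5: 16→28
T4: 28→42
T2: 42→58
Sum = 2+8+16+28+42+58 = 154.
LPT 252, FIFO 216, EDD 230, SPT 154 → minimum 154.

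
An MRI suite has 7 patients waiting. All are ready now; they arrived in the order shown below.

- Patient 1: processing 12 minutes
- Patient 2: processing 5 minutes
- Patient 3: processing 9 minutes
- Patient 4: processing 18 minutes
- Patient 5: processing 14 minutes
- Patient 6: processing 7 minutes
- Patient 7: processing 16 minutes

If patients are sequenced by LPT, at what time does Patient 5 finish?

LPT (decreasing processing time): Patient 4 Patient 7 Patient 5 Patient 1 Patient 3 Patient 6 Patient 2.
Patient 4: 0→18
Patient 7: 18→34
Patient 5: 34→48

48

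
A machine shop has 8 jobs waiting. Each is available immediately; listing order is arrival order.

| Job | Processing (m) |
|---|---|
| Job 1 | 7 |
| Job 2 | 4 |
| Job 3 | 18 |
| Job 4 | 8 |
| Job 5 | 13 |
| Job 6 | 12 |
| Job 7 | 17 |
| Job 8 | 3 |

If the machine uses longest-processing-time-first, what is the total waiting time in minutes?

383

LPT (decreasing processing time): Job 3 Job 7 Job 5 Job 6 Job 4 Job 1 Job 2 Job 8.
Job 3: waits 0, runs 0→18
Job 7: waits 18, runs 18→35
Job 5: waits 35, runs 35→48
Job 6: waits 48, runs 48→60
Job 4: waits 60, runs 60→68
Job 1: waits 68, runs 68→75
Job 2: waits 75, runs 75→79
Job 8: waits 79, runs 79→82
Sum = 0+18+35+48+60+68+75+79 = 383.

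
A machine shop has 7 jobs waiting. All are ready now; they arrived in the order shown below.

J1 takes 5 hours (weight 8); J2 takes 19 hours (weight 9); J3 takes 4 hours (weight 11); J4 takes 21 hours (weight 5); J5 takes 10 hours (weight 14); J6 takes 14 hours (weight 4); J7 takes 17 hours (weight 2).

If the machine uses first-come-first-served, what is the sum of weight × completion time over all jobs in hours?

FIFO (arrival order): J1 J2 J3 J4 J5 J6 J7.
J1: finishes 5, weight 8, w·C = 40
J2: finishes 24, weight 9, w·C = 216
J3: finishes 28, weight 11, w·C = 308
J4: finishes 49, weight 5, w·C = 245
J5: finishes 59, weight 14, w·C = 826
J6: finishes 73, weight 4, w·C = 292
J7: finishes 90, weight 2, w·C = 180
Sum = 40+216+308+245+826+292+180 = 2107.

2107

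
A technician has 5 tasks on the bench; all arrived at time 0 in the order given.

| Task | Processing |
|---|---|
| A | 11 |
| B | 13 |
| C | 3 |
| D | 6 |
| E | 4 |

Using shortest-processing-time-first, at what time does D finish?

13

SPT (increasing processing time): C E D A B.
C: 0→3
E: 3→7
D: 7→13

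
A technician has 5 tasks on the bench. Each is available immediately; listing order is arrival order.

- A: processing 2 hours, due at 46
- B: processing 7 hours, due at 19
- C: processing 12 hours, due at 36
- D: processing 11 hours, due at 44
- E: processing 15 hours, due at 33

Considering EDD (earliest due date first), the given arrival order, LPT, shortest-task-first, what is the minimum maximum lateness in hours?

1

EDD (increasing due date): B E C D A.
B: 0→7, due 19, lateness -12
E: 7→22, due 33, lateness -11
C: 22→34, due 36, lateness -2
D: 34→45, due 44, lateness 1
A: 45→47, due 46, lateness 1
Maximum = 1.
FIFO (arrival order): A B C D E.
A: 0→2, due 46, lateness -44
B: 2→9, due 19, lateness -10
C: 9→21, due 36, lateness -15
D: 21→32, due 44, lateness -12
E: 32→47, due 33, lateness 14
Maximum = 14.
LPT (decreasing processing time): E C D B A.
E: 0→15, due 33, lateness -18
C: 15→27, due 36, lateness -9
D: 27→38, due 44, lateness -6
B: 38→45, due 19, lateness 26
A: 45→47, due 46, lateness 1
Maximum = 26.
SPT (increasing processing time): A B D C E.
A: 0→2, due 46, lateness -44
B: 2→9, due 19, lateness -10
D: 9→20, due 44, lateness -24
C: 20→32, due 36, lateness -4
E: 32→47, due 33, lateness 14
Maximum = 14.
EDD 1, FIFO 14, LPT 26, SPT 14 → minimum 1.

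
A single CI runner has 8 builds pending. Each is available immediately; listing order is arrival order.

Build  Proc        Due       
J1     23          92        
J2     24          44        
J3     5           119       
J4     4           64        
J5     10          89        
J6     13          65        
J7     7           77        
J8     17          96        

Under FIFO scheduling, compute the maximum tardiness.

14

FIFO (arrival order): J1 J2 J3 J4 J5 J6 J7 J8.
J1: 0→23, due 92, tardiness 0
J2: 23→47, due 44, tardiness 3
J3: 47→52, due 119, tardiness 0
J4: 52→56, due 64, tardiness 0
J5: 56→66, due 89, tardiness 0
J6: 66→79, due 65, tardiness 14
J7: 79→86, due 77, tardiness 9
J8: 86→103, due 96, tardiness 7
Maximum = 14.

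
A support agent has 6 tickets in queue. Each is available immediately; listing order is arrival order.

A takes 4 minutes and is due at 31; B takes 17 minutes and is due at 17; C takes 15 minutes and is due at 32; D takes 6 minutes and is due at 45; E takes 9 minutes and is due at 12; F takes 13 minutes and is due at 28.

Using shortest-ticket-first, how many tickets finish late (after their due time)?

4

SPT (increasing processing time): A D E F C B.
A: 0→4, due 31, tardiness 0
D: 4→10, due 45, tardiness 0
E: 10→19, due 12, tardiness 7
F: 19→32, due 28, tardiness 4
C: 32→47, due 32, tardiness 15
B: 47→64, due 17, tardiness 47
Late tickets: 4.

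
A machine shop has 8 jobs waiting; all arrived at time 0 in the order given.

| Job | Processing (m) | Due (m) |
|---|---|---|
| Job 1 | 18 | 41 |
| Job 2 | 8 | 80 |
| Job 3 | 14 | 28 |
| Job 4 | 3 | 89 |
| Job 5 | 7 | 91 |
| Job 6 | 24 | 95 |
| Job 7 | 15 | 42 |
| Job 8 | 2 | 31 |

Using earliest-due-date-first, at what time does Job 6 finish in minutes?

EDD (increasing due date): Job 3 Job 8 Job 1 Job 7 Job 2 Job 4 Job 5 Job 6.
Job 3: 0→14
Job 8: 14→16
Job 1: 16→34
Job 7: 34→49
Job 2: 49→57
Job 4: 57→60
Job 5: 60→67
Job 6: 67→91

91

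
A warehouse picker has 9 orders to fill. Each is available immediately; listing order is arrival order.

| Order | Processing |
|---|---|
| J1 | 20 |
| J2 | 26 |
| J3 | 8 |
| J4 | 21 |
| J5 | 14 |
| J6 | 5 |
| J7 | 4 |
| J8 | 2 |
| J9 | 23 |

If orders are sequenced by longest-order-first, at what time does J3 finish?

LPT (decreasing processing time): J2 J9 J4 J1 J5 J3 J6 J7 J8.
J2: 0→26
J9: 26→49
J4: 49→70
J1: 70→90
J5: 90→104
J3: 104→112

112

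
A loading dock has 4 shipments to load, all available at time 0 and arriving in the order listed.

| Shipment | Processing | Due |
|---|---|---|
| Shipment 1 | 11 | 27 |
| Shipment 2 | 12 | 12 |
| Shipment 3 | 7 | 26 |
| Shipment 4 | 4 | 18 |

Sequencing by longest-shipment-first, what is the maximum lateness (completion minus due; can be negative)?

16

LPT (decreasing processing time): Shipment 2 Shipment 1 Shipment 3 Shipment 4.
Shipment 2: 0→12, due 12, lateness 0
Shipment 1: 12→23, due 27, lateness -4
Shipment 3: 23→30, due 26, lateness 4
Shipment 4: 30→34, due 18, lateness 16
Maximum = 16.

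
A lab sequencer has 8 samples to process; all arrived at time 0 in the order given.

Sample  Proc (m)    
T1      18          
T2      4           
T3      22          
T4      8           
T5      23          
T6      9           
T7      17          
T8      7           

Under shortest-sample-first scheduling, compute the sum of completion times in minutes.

363

SPT (increasing processing time): T2 T8 T4 T6 T7 T1 T3 T5.
T2: 0→4
T8: 4→11
T4: 11→19
T6: 19→28
T7: 28→45
T1: 45→63
T3: 63→85
T5: 85→108
Sum = 4+11+19+28+45+63+85+108 = 363.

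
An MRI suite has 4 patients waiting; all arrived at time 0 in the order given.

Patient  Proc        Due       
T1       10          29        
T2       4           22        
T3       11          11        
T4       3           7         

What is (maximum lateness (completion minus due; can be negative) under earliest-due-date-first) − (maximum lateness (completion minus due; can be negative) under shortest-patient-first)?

-14

EDD (increasing due date): T4 T3 T2 T1.
T4: 0→3, due 7, lateness -4
T3: 3→14, due 11, lateness 3
T2: 14→18, due 22, lateness -4
T1: 18→28, due 29, lateness -1
Maximum = 3.
SPT (increasing processing time): T4 T2 T1 T3.
T4: 0→3, due 7, lateness -4
T2: 3→7, due 22, lateness -15
T1: 7→17, due 29, lateness -12
T3: 17→28, due 11, lateness 17
Maximum = 17.
Difference = 3 − 17 = -14.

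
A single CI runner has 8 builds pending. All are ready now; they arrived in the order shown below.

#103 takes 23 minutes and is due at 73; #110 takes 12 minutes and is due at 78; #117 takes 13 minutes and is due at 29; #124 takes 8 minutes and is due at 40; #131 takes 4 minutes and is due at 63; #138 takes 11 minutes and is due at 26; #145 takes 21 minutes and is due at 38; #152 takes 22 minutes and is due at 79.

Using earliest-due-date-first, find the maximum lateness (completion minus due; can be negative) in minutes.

EDD (increasing due date): #138 #117 #145 #124 #131 #103 #110 #152.
#138: 0→11, due 26, lateness -15
#117: 11→24, due 29, lateness -5
#145: 24→45, due 38, lateness 7
#124: 45→53, due 40, lateness 13
#131: 53→57, due 63, lateness -6
#103: 57→80, due 73, lateness 7
#110: 80→92, due 78, lateness 14
#152: 92→114, due 79, lateness 35
Maximum = 35.

35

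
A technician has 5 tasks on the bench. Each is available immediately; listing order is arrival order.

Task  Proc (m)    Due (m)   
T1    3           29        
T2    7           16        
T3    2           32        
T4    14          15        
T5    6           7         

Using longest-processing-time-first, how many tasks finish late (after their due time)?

LPT (decreasing processing time): T4 T2 T5 T1 T3.
T4: 0→14, due 15, tardiness 0
T2: 14→21, due 16, tardiness 5
T5: 21→27, due 7, tardiness 20
T1: 27→30, due 29, tardiness 1
T3: 30→32, due 32, tardiness 0
Late tasks: 3.

3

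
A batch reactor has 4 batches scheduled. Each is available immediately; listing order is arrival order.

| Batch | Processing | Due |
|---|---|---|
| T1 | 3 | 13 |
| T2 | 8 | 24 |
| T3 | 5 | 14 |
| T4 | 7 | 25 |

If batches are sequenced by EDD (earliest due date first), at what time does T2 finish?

16

EDD (increasing due date): T1 T3 T2 T4.
T1: 0→3
T3: 3→8
T2: 8→16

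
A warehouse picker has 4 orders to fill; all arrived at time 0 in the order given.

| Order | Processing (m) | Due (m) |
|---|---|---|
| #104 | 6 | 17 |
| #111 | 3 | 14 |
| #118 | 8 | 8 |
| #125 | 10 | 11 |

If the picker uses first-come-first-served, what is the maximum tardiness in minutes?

FIFO (arrival order): #104 #111 #118 #125.
#104: 0→6, due 17, tardiness 0
#111: 6→9, due 14, tardiness 0
#118: 9→17, due 8, tardiness 9
#125: 17→27, due 11, tardiness 16
Maximum = 16.

16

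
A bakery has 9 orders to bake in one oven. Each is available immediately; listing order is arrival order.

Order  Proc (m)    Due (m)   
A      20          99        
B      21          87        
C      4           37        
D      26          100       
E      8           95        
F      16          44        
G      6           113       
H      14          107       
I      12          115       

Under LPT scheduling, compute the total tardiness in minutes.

161

LPT (decreasing processing time): D B A F H I E G C.
D: 0→26, due 100, tardiness 0
B: 26→47, due 87, tardiness 0
A: 47→67, due 99, tardiness 0
F: 67→83, due 44, tardiness 39
H: 83→97, due 107, tardiness 0
I: 97→109, due 115, tardiness 0
E: 109→117, due 95, tardiness 22
G: 117→123, due 113, tardiness 10
C: 123→127, due 37, tardiness 90
Sum = 0+0+0+39+0+0+22+10+90 = 161.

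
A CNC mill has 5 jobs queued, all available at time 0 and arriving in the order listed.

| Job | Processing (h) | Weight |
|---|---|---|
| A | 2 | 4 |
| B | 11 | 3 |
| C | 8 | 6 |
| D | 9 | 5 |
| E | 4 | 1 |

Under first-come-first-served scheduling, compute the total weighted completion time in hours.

357

FIFO (arrival order): A B C D E.
A: finishes 2, weight 4, w·C = 8
B: finishes 13, weight 3, w·C = 39
C: finishes 21, weight 6, w·C = 126
D: finishes 30, weight 5, w·C = 150
E: finishes 34, weight 1, w·C = 34
Sum = 8+39+126+150+34 = 357.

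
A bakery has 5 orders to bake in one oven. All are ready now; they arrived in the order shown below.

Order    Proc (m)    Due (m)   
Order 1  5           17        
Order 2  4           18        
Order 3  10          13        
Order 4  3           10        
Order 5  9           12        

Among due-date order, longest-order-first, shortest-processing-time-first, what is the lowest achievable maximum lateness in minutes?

13

EDD (increasing due date): Order 4 Order 5 Order 3 Order 1 Order 2.
Order 4: 0→3, due 10, lateness -7
Order 5: 3→12, due 12, lateness 0
Order 3: 12→22, due 13, lateness 9
Order 1: 22→27, due 17, lateness 10
Order 2: 27→31, due 18, lateness 13
Maximum = 13.
LPT (decreasing processing time): Order 3 Order 5 Order 1 Order 2 Order 4.
Order 3: 0→10, due 13, lateness -3
Order 5: 10→19, due 12, lateness 7
Order 1: 19→24, due 17, lateness 7
Order 2: 24→28, due 18, lateness 10
Order 4: 28→31, due 10, lateness 21
Maximum = 21.
SPT (increasing processing time): Order 4 Order 2 Order 1 Order 5 Order 3.
Order 4: 0→3, due 10, lateness -7
Order 2: 3→7, due 18, lateness -11
Order 1: 7→12, due 17, lateness -5
Order 5: 12→21, due 12, lateness 9
Order 3: 21→31, due 13, lateness 18
Maximum = 18.
EDD 13, LPT 21, SPT 18 → minimum 13.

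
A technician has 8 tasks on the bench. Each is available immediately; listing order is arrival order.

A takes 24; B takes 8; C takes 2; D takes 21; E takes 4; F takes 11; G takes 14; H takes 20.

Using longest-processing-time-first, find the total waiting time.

LPT (decreasing processing time): A D H G F B E C.
A: waits 0, runs 0→24
D: waits 24, runs 24→45
H: waits 45, runs 45→65
G: waits 65, runs 65→79
F: waits 79, runs 79→90
B: waits 90, runs 90→98
E: waits 98, runs 98→102
C: waits 102, runs 102→104
Sum = 0+24+45+65+79+90+98+102 = 503.

503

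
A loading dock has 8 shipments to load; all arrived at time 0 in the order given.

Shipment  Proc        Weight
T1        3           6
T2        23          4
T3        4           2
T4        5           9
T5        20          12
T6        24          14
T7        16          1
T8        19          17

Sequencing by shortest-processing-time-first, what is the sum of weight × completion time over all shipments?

SPT (increasing processing time): T1 T3 T4 T7 T8 T5 T2 T6.
T1: finishes 3, weight 6, w·C = 18
T3: finishes 7, weight 2, w·C = 14
T4: finishes 12, weight 9, w·C = 108
T7: finishes 28, weight 1, w·C = 28
T8: finishes 47, weight 17, w·C = 799
T5: finishes 67, weight 12, w·C = 804
T2: finishes 90, weight 4, w·C = 360
T6: finishes 114, weight 14, w·C = 1596
Sum = 18+14+108+28+799+804+360+1596 = 3727.

3727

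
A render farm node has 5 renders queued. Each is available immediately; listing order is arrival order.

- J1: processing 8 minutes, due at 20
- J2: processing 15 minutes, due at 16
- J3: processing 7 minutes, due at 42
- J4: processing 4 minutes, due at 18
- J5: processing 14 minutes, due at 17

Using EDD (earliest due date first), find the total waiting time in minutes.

118

EDD (increasing due date): J2 J5 J4 J1 J3.
J2: waits 0, runs 0→15
J5: waits 15, runs 15→29
J4: waits 29, runs 29→33
J1: waits 33, runs 33→41
J3: waits 41, runs 41→48
Sum = 0+15+29+33+41 = 118.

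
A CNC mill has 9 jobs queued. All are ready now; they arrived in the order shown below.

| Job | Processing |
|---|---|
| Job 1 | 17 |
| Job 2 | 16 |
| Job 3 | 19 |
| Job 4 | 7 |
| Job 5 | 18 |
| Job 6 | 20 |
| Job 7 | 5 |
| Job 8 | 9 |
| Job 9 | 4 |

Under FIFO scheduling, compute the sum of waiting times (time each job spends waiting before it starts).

548

FIFO (arrival order): Job 1 Job 2 Job 3 Job 4 Job 5 Job 6 Job 7 Job 8 Job 9.
Job 1: waits 0, runs 0→17
Job 2: waits 17, runs 17→33
Job 3: waits 33, runs 33→52
Job 4: waits 52, runs 52→59
Job 5: waits 59, runs 59→77
Job 6: waits 77, runs 77→97
Job 7: waits 97, runs 97→102
Job 8: waits 102, runs 102→111
Job 9: waits 111, runs 111→115
Sum = 0+17+33+52+59+77+97+102+111 = 548.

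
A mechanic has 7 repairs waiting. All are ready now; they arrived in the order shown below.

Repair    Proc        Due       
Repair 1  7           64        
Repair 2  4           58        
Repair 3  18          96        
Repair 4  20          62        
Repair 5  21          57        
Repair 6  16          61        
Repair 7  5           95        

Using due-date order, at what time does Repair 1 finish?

68

EDD (increasing due date): Repair 5 Repair 2 Repair 6 Repair 4 Repair 1 Repair 7 Repair 3.
Repair 5: 0→21
Repair 2: 21→25
Repair 6: 25→41
Repair 4: 41→61
Repair 1: 61→68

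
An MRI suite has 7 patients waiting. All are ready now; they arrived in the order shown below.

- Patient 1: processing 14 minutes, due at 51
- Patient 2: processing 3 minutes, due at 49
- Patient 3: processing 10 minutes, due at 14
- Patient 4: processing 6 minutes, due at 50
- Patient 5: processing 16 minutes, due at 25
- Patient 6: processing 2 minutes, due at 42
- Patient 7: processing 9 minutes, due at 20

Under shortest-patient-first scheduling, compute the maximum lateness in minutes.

35

SPT (increasing processing time): Patient 6 Patient 2 Patient 4 Patient 7 Patient 3 Patient 1 Patient 5.
Patient 6: 0→2, due 42, lateness -40
Patient 2: 2→5, due 49, lateness -44
Patient 4: 5→11, due 50, lateness -39
Patient 7: 11→20, due 20, lateness 0
Patient 3: 20→30, due 14, lateness 16
Patient 1: 30→44, due 51, lateness -7
Patient 5: 44→60, due 25, lateness 35
Maximum = 35.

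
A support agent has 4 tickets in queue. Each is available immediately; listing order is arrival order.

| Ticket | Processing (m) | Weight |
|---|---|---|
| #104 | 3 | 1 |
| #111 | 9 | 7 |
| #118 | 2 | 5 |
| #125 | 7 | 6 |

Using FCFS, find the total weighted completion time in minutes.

FIFO (arrival order): #104 #111 #118 #125.
#104: finishes 3, weight 1, w·C = 3
#111: finishes 12, weight 7, w·C = 84
#118: finishes 14, weight 5, w·C = 70
#125: finishes 21, weight 6, w·C = 126
Sum = 3+84+70+126 = 283.

283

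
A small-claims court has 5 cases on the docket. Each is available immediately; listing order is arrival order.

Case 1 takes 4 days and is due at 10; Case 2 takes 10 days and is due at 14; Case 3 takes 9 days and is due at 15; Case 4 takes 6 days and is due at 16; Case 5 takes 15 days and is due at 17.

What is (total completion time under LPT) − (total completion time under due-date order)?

LPT (decreasing processing time): Case 5 Case 2 Case 3 Case 4 Case 1.
Case 5: 0→15
Case 2: 15→25
Case 3: 25→34
Case 4: 34→40
Case 1: 40→44
Sum = 15+25+34+40+44 = 158.
EDD (increasing due date): Case 1 Case 2 Case 3 Case 4 Case 5.
Case 1: 0→4
Case 2: 4→14
Case 3: 14→23
Case 4: 23→29
Case 5: 29→44
Sum = 4+14+23+29+44 = 114.
Difference = 158 − 114 = 44.

44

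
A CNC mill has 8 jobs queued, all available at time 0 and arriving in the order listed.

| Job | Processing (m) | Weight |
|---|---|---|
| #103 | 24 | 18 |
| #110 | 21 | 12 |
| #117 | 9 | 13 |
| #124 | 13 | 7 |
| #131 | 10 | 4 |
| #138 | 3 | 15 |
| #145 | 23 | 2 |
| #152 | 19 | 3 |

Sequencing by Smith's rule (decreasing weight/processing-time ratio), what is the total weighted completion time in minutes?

WSPT (decreasing weight/processing-time ratio): #138 #117 #103 #110 #124 #131 #152 #145.
#138: finishes 3, weight 15, w·C = 45
#117: finishes 12, weight 13, w·C = 156
#103: finishes 36, weight 18, w·C = 648
#110: finishes 57, weight 12, w·C = 684
#124: finishes 70, weight 7, w·C = 490
#131: finishes 80, weight 4, w·C = 320
#152: finishes 99, weight 3, w·C = 297
#145: finishes 122, weight 2, w·C = 244
Sum = 45+156+648+684+490+320+297+244 = 2884.

2884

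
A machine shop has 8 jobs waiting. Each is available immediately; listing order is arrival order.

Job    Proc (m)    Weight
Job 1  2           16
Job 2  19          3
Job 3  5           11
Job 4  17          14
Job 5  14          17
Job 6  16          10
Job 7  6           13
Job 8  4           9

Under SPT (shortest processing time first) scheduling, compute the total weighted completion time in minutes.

SPT (increasing processing time): Job 1 Job 8 Job 3 Job 7 Job 5 Job 6 Job 4 Job 2.
Job 1: finishes 2, weight 16, w·C = 32
Job 8: finishes 6, weight 9, w·C = 54
Job 3: finishes 11, weight 11, w·C = 121
Job 7: finishes 17, weight 13, w·C = 221
Job 5: finishes 31, weight 17, w·C = 527
Job 6: finishes 47, weight 10, w·C = 470
Job 4: finishes 64, weight 14, w·C = 896
Job 2: finishes 83, weight 3, w·C = 249
Sum = 32+54+121+221+527+470+896+249 = 2570.

2570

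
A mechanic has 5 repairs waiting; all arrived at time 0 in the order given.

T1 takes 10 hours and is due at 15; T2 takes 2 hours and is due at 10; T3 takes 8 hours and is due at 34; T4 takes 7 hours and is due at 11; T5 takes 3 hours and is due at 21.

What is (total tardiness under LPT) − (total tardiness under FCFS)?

14

LPT (decreasing processing time): T1 T3 T4 T5 T2.
T1: 0→10, due 15, tardiness 0
T3: 10→18, due 34, tardiness 0
T4: 18→25, due 11, tardiness 14
T5: 25→28, due 21, tardiness 7
T2: 28→30, due 10, tardiness 20
Sum = 0+0+14+7+20 = 41.
FIFO (arrival order): T1 T2 T3 T4 T5.
T1: 0→10, due 15, tardiness 0
T2: 10→12, due 10, tardiness 2
T3: 12→20, due 34, tardiness 0
T4: 20→27, due 11, tardiness 16
T5: 27→30, due 21, tardiness 9
Sum = 0+2+0+16+9 = 27.
Difference = 41 − 27 = 14.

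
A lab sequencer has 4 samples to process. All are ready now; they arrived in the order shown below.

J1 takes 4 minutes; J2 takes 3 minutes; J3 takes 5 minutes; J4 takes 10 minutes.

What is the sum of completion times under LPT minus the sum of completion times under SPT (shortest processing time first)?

LPT (decreasing processing time): J4 J3 J1 J2.
J4: 0→10
J3: 10→15
J1: 15→19
J2: 19→22
Sum = 10+15+19+22 = 66.
SPT (increasing processing time): J2 J1 J3 J4.
J2: 0→3
J1: 3→7
J3: 7→12
J4: 12→22
Sum = 3+7+12+22 = 44.
Difference = 66 − 44 = 22.

22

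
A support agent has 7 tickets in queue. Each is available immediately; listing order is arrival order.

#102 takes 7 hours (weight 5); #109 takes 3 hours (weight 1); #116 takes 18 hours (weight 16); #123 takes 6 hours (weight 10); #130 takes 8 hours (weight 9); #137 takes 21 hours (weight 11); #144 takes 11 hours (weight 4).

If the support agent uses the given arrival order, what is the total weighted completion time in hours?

2200

FIFO (arrival order): #102 #109 #116 #123 #130 #137 #144.
#102: finishes 7, weight 5, w·C = 35
#109: finishes 10, weight 1, w·C = 10
#116: finishes 28, weight 16, w·C = 448
#123: finishes 34, weight 10, w·C = 340
#130: finishes 42, weight 9, w·C = 378
#137: finishes 63, weight 11, w·C = 693
#144: finishes 74, weight 4, w·C = 296
Sum = 35+10+448+340+378+693+296 = 2200.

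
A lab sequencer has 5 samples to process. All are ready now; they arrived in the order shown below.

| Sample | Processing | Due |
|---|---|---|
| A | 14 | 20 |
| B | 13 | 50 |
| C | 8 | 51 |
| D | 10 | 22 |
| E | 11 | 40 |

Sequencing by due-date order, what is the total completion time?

177

EDD (increasing due date): A D E B C.
A: 0→14
D: 14→24
E: 24→35
B: 35→48
C: 48→56
Sum = 14+24+35+48+56 = 177.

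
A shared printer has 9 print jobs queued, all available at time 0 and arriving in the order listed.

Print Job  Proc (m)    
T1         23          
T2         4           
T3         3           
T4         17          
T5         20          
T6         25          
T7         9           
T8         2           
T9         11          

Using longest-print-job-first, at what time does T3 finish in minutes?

LPT (decreasing processing time): T6 T1 T5 T4 T9 T7 T2 T3 T8.
T6: 0→25
T1: 25→48
T5: 48→68
T4: 68→85
T9: 85→96
T7: 96→105
T2: 105→109
T3: 109→112

112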